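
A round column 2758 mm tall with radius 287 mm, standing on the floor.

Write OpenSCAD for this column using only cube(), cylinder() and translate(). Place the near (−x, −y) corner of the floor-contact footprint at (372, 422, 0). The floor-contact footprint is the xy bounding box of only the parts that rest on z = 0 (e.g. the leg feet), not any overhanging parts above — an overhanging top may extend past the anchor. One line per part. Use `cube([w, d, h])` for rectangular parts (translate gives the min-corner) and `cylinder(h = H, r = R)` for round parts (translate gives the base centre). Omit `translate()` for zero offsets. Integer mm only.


translate([659, 709, 0]) cylinder(h = 2758, r = 287);


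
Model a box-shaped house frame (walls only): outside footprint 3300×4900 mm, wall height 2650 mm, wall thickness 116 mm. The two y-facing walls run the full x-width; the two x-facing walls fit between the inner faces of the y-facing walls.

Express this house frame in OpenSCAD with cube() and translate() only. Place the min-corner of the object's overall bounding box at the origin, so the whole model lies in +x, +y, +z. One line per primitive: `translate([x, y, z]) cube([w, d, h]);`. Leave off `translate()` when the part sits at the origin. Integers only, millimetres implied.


cube([3300, 116, 2650]);
translate([0, 4784, 0]) cube([3300, 116, 2650]);
translate([0, 116, 0]) cube([116, 4668, 2650]);
translate([3184, 116, 0]) cube([116, 4668, 2650]);


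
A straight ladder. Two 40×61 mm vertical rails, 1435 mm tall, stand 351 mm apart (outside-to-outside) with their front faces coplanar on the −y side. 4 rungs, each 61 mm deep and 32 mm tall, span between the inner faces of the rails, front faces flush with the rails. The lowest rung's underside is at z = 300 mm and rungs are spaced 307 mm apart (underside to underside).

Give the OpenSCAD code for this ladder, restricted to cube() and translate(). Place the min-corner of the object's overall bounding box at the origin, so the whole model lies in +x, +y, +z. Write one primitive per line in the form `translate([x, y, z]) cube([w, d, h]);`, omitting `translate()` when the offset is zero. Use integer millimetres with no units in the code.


cube([40, 61, 1435]);
translate([311, 0, 0]) cube([40, 61, 1435]);
translate([40, 0, 300]) cube([271, 61, 32]);
translate([40, 0, 607]) cube([271, 61, 32]);
translate([40, 0, 914]) cube([271, 61, 32]);
translate([40, 0, 1221]) cube([271, 61, 32]);


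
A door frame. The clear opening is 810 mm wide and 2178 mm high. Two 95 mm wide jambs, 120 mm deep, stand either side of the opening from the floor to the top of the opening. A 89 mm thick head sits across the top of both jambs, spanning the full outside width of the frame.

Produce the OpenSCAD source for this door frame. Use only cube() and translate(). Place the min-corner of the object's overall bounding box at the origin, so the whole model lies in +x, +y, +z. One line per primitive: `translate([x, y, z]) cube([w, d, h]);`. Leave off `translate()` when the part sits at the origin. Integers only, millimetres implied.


cube([95, 120, 2178]);
translate([905, 0, 0]) cube([95, 120, 2178]);
translate([0, 0, 2178]) cube([1000, 120, 89]);


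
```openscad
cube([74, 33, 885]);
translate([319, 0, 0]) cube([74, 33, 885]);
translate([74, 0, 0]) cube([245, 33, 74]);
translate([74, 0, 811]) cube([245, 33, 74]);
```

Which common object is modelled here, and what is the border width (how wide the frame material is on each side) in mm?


A picture frame. The border width is 74 mm.

Four thin pieces enclosing a rectangular opening — a picture frame. The two full-height stiles are 885 mm tall; the top rail sits at z = 811 and is 74 mm tall, so the border above the opening is 885 − 811 = 74 mm, matching the stile x-width.


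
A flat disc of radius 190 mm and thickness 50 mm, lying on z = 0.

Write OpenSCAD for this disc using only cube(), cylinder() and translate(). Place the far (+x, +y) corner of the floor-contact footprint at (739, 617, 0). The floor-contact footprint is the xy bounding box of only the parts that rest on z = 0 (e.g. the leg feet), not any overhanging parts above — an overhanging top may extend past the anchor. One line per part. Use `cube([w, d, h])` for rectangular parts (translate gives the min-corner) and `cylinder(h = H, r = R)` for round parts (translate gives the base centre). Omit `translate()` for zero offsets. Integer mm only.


translate([549, 427, 0]) cylinder(h = 50, r = 190);


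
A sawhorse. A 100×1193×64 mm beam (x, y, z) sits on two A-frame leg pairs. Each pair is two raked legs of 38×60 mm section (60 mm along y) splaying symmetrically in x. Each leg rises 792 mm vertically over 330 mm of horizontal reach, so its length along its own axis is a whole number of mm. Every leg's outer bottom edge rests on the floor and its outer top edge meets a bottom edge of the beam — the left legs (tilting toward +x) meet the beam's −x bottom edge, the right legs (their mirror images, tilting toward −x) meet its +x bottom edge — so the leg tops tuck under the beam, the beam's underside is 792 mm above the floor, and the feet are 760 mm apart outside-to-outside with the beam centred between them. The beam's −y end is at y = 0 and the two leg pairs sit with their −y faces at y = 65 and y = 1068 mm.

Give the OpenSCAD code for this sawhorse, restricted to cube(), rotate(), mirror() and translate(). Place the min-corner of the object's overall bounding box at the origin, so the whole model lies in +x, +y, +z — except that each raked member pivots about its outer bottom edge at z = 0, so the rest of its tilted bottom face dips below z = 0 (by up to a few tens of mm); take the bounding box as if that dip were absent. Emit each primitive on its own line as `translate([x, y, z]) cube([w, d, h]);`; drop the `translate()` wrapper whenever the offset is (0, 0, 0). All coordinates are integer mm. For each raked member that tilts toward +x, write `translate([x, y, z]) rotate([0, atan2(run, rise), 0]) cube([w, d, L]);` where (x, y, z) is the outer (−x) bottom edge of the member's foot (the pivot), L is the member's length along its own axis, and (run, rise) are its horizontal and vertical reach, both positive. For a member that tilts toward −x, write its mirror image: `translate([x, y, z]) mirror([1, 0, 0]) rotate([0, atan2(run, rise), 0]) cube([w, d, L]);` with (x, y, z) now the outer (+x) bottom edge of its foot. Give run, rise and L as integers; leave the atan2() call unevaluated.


// leg length = √(330² + 792²) = 858
// right-leg outer foot x = 2·330 + 100 = 760
// beam min-corner = (330, 0, 792)
translate([330, 0, 792]) cube([100, 1193, 64]);
translate([0, 65, 0]) rotate([0, atan2(330, 792), 0]) cube([38, 60, 858]);
translate([760, 65, 0]) mirror([1, 0, 0]) rotate([0, atan2(330, 792), 0]) cube([38, 60, 858]);
translate([0, 1068, 0]) rotate([0, atan2(330, 792), 0]) cube([38, 60, 858]);
translate([760, 1068, 0]) mirror([1, 0, 0]) rotate([0, atan2(330, 792), 0]) cube([38, 60, 858]);


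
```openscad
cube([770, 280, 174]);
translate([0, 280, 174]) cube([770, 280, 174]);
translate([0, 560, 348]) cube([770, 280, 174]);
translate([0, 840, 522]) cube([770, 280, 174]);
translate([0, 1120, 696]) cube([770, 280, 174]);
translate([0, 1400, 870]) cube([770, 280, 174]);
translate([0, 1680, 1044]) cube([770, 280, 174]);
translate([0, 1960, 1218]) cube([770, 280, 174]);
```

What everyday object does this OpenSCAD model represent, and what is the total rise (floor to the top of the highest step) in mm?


A staircase. The total rise is 1392 mm.

8 identical blocks, each offset up and back from the previous — a staircase. Each step is 174 mm tall and there are 8 of them, so the total rise is 8 × 174 = 1392 mm.


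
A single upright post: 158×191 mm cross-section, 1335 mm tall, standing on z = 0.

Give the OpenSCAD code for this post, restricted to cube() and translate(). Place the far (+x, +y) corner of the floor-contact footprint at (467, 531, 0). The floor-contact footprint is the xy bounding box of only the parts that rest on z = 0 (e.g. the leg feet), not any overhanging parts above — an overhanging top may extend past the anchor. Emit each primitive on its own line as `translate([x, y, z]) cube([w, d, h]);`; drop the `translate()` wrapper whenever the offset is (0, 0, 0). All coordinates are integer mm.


translate([309, 340, 0]) cube([158, 191, 1335]);


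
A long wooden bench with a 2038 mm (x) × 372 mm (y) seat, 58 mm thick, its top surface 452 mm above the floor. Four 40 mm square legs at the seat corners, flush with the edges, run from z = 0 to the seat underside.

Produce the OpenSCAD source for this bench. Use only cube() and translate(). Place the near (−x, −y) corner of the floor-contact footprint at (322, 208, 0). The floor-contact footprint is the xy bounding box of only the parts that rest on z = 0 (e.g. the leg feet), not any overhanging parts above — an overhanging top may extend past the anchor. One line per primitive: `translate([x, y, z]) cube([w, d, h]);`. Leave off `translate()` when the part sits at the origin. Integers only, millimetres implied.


translate([322, 208, 394]) cube([2038, 372, 58]);
translate([322, 208, 0]) cube([40, 40, 394]);
translate([322, 540, 0]) cube([40, 40, 394]);
translate([2320, 208, 0]) cube([40, 40, 394]);
translate([2320, 540, 0]) cube([40, 40, 394]);


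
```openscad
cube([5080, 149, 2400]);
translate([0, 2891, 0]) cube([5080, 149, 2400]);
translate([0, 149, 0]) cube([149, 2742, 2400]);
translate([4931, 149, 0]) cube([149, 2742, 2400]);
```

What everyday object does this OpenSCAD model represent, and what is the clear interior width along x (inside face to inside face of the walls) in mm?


A house (or room) frame. The interior width is 4782 mm.

Four 2400 mm walls enclosing a rectangle with no floor or roof — a room or house frame. Outside width is 5080 mm and wall thickness is 149 mm, so the interior width is 5080 − 2 × 149 = 4782 mm.


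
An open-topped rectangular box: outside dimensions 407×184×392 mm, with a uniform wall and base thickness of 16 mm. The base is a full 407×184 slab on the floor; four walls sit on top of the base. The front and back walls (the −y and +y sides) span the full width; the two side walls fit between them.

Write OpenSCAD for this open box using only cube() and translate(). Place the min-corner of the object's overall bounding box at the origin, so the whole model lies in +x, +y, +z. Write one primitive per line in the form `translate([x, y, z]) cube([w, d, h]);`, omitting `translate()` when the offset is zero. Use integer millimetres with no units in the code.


cube([407, 184, 16]);
translate([0, 0, 16]) cube([407, 16, 376]);
translate([0, 168, 16]) cube([407, 16, 376]);
translate([0, 16, 16]) cube([16, 152, 376]);
translate([391, 16, 16]) cube([16, 152, 376]);


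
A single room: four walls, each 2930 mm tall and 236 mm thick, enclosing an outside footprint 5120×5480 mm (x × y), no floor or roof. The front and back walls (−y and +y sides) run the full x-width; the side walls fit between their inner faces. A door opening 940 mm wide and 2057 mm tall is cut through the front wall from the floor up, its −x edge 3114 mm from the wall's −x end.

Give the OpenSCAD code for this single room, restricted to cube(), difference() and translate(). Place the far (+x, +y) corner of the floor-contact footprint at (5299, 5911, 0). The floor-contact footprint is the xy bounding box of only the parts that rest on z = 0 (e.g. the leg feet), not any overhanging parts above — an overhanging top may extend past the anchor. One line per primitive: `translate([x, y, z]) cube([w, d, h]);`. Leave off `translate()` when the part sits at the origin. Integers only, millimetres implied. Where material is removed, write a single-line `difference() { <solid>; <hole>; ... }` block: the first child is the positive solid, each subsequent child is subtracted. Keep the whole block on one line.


difference() { translate([179, 431, 0]) cube([5120, 236, 2930]); translate([3293, 431, 0]) cube([940, 236, 2057]); }
translate([179, 5675, 0]) cube([5120, 236, 2930]);
translate([179, 667, 0]) cube([236, 5008, 2930]);
translate([5063, 667, 0]) cube([236, 5008, 2930]);


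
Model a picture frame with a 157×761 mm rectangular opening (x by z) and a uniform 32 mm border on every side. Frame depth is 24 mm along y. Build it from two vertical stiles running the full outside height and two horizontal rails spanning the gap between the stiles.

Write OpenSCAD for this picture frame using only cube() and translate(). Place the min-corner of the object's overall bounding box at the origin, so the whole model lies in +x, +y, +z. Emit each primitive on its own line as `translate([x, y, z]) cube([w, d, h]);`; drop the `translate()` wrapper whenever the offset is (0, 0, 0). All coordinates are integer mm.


cube([32, 24, 825]);
translate([189, 0, 0]) cube([32, 24, 825]);
translate([32, 0, 0]) cube([157, 24, 32]);
translate([32, 0, 793]) cube([157, 24, 32]);


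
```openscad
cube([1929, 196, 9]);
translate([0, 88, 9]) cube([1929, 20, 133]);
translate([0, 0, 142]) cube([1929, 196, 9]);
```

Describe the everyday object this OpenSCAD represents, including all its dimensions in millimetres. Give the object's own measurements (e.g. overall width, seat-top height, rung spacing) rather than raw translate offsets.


An I-beam lying along x, 1929 mm long. Overall section height 151 mm. Two flanges 196 mm wide (y) and 9 mm thick, one on the floor and one at the top; a web 20 mm thick runs between them, centred on the flange width.


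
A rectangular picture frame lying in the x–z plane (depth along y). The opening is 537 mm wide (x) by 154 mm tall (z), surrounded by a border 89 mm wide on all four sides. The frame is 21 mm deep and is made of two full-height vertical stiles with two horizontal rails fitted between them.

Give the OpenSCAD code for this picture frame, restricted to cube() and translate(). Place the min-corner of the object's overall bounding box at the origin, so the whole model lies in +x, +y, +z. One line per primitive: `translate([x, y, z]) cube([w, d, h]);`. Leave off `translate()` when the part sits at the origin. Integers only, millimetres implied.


cube([89, 21, 332]);
translate([626, 0, 0]) cube([89, 21, 332]);
translate([89, 0, 0]) cube([537, 21, 89]);
translate([89, 0, 243]) cube([537, 21, 89]);


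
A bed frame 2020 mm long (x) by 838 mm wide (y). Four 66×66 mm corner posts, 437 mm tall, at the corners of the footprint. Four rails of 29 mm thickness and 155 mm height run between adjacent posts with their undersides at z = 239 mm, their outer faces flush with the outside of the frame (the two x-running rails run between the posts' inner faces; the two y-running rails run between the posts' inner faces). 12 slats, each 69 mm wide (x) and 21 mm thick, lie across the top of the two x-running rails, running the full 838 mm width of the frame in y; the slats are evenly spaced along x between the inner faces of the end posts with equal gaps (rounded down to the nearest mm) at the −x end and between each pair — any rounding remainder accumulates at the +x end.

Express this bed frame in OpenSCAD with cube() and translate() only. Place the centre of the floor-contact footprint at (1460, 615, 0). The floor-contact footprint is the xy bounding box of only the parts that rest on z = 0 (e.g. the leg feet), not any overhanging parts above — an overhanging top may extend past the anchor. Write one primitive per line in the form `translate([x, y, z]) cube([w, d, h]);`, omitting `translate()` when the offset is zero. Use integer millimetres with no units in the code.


translate([450, 196, 0]) cube([66, 66, 437]);
translate([450, 968, 0]) cube([66, 66, 437]);
translate([2404, 196, 0]) cube([66, 66, 437]);
translate([2404, 968, 0]) cube([66, 66, 437]);
translate([516, 196, 239]) cube([1888, 29, 155]);
translate([516, 1005, 239]) cube([1888, 29, 155]);
translate([450, 262, 239]) cube([29, 706, 155]);
translate([2441, 262, 239]) cube([29, 706, 155]);
translate([597, 196, 394]) cube([69, 838, 21]);
translate([747, 196, 394]) cube([69, 838, 21]);
translate([897, 196, 394]) cube([69, 838, 21]);
translate([1047, 196, 394]) cube([69, 838, 21]);
translate([1197, 196, 394]) cube([69, 838, 21]);
translate([1347, 196, 394]) cube([69, 838, 21]);
translate([1497, 196, 394]) cube([69, 838, 21]);
translate([1647, 196, 394]) cube([69, 838, 21]);
translate([1797, 196, 394]) cube([69, 838, 21]);
translate([1947, 196, 394]) cube([69, 838, 21]);
translate([2097, 196, 394]) cube([69, 838, 21]);
translate([2247, 196, 394]) cube([69, 838, 21]);


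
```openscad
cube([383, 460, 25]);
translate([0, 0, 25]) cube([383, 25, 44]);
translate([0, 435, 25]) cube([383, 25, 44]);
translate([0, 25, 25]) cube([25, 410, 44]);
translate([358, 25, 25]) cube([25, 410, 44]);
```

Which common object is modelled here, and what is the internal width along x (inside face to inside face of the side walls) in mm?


An open box. The internal width is 333 mm.

A 383×460 base slab with four walls standing on it — an open box. The base is 383 mm wide and the walls are 25 mm thick, so the internal width is 383 − 2 × 25 = 333 mm.


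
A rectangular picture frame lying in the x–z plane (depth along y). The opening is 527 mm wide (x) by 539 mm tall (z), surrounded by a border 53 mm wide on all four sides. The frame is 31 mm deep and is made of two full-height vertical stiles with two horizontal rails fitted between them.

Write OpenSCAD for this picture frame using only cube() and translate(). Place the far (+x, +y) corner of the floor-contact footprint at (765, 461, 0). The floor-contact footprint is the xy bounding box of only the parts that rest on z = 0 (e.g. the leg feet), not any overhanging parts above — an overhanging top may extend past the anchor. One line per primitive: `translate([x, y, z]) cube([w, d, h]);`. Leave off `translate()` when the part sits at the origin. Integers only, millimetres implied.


translate([132, 430, 0]) cube([53, 31, 645]);
translate([712, 430, 0]) cube([53, 31, 645]);
translate([185, 430, 0]) cube([527, 31, 53]);
translate([185, 430, 592]) cube([527, 31, 53]);


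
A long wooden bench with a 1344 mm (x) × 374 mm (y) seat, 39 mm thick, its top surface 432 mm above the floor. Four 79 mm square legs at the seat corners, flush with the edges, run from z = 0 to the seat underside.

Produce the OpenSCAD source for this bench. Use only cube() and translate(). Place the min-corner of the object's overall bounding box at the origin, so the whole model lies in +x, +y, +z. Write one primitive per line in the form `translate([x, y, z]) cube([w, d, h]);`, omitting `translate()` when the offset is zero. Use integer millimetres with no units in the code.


// leg_h = 432 − 39 = 393
translate([0, 0, 393]) cube([1344, 374, 39]);
cube([79, 79, 393]);
translate([0, 295, 0]) cube([79, 79, 393]);
translate([1265, 0, 0]) cube([79, 79, 393]);
translate([1265, 295, 0]) cube([79, 79, 393]);


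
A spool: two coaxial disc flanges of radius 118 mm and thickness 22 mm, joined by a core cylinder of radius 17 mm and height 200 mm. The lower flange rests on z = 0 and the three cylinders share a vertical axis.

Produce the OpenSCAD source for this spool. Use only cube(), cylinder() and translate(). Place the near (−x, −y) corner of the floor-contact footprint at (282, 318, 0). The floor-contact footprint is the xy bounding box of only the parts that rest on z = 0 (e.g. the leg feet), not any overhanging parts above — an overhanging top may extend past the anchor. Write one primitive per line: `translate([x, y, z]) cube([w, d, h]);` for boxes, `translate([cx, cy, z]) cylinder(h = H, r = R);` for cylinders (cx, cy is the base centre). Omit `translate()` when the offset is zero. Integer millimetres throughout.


translate([400, 436, 0]) cylinder(h = 22, r = 118);
translate([400, 436, 22]) cylinder(h = 200, r = 17);
translate([400, 436, 222]) cylinder(h = 22, r = 118);


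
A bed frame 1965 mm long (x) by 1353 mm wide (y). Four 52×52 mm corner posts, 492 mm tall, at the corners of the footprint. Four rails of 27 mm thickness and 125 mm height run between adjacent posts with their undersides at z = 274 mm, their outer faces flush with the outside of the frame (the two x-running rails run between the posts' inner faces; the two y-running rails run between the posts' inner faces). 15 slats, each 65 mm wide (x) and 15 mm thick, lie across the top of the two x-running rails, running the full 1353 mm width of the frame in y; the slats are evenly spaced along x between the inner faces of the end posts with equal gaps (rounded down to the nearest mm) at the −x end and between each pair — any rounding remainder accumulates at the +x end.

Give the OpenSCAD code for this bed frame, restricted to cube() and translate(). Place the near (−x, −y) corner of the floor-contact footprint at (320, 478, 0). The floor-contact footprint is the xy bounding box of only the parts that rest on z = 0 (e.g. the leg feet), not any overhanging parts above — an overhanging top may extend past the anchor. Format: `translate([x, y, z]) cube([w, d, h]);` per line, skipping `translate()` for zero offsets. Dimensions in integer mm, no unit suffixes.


translate([320, 478, 0]) cube([52, 52, 492]);
translate([320, 1779, 0]) cube([52, 52, 492]);
translate([2233, 478, 0]) cube([52, 52, 492]);
translate([2233, 1779, 0]) cube([52, 52, 492]);
translate([372, 478, 274]) cube([1861, 27, 125]);
translate([372, 1804, 274]) cube([1861, 27, 125]);
translate([320, 530, 274]) cube([27, 1249, 125]);
translate([2258, 530, 274]) cube([27, 1249, 125]);
translate([427, 478, 399]) cube([65, 1353, 15]);
translate([547, 478, 399]) cube([65, 1353, 15]);
translate([667, 478, 399]) cube([65, 1353, 15]);
translate([787, 478, 399]) cube([65, 1353, 15]);
translate([907, 478, 399]) cube([65, 1353, 15]);
translate([1027, 478, 399]) cube([65, 1353, 15]);
translate([1147, 478, 399]) cube([65, 1353, 15]);
translate([1267, 478, 399]) cube([65, 1353, 15]);
translate([1387, 478, 399]) cube([65, 1353, 15]);
translate([1507, 478, 399]) cube([65, 1353, 15]);
translate([1627, 478, 399]) cube([65, 1353, 15]);
translate([1747, 478, 399]) cube([65, 1353, 15]);
translate([1867, 478, 399]) cube([65, 1353, 15]);
translate([1987, 478, 399]) cube([65, 1353, 15]);
translate([2107, 478, 399]) cube([65, 1353, 15]);


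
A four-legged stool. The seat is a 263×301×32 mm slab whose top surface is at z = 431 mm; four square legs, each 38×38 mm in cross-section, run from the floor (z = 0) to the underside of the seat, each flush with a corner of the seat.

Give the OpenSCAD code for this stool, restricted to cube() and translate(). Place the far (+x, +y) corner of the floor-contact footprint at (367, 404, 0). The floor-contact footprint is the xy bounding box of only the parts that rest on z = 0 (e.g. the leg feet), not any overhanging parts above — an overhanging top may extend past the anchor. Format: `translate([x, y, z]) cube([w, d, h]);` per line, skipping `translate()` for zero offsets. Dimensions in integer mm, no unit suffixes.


translate([104, 103, 399]) cube([263, 301, 32]);
translate([104, 103, 0]) cube([38, 38, 399]);
translate([329, 103, 0]) cube([38, 38, 399]);
translate([104, 366, 0]) cube([38, 38, 399]);
translate([329, 366, 0]) cube([38, 38, 399]);


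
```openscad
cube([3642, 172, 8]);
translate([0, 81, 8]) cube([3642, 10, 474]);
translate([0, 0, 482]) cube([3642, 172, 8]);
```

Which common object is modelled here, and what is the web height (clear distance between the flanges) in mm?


An I-beam. The web height is 474 mm.

Two wide flanges with a thin centred web — an I-beam. Overall 490 mm minus two 8 mm flanges gives a web of 490 − 2·8 = 474 mm.


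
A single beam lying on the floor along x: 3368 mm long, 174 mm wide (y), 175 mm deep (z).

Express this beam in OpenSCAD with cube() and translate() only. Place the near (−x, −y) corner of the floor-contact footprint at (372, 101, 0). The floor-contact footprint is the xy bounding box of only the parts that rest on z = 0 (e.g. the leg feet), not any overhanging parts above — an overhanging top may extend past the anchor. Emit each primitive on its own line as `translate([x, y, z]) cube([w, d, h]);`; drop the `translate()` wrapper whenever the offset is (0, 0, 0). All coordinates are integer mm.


translate([372, 101, 0]) cube([3368, 174, 175]);


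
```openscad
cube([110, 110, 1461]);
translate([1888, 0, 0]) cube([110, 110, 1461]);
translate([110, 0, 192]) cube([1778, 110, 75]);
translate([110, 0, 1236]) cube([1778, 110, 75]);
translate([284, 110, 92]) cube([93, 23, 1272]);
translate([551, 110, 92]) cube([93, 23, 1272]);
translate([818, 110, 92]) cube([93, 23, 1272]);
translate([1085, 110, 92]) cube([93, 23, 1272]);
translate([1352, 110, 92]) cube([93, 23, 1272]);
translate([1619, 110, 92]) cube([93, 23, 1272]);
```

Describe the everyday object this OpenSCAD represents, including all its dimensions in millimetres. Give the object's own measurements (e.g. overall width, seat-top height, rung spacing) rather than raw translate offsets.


A fence section. Two 110×110 mm posts, 1461 mm tall, stand on the floor with a clear span of 1778 mm between their inner faces. Two horizontal rails of 110×75 mm section span the gap between the posts with their undersides at z = 192 mm and z = 1236 mm, flush with the posts' −y face. 6 pickets, each 93 mm wide, 23 mm thick and 1272 mm tall, are fixed to the +y face of the rails with their bottoms at z = 92 mm, spaced across the span with a 174 mm gap after the −x post and between neighbouring pickets, with 176 mm left before the +x post.


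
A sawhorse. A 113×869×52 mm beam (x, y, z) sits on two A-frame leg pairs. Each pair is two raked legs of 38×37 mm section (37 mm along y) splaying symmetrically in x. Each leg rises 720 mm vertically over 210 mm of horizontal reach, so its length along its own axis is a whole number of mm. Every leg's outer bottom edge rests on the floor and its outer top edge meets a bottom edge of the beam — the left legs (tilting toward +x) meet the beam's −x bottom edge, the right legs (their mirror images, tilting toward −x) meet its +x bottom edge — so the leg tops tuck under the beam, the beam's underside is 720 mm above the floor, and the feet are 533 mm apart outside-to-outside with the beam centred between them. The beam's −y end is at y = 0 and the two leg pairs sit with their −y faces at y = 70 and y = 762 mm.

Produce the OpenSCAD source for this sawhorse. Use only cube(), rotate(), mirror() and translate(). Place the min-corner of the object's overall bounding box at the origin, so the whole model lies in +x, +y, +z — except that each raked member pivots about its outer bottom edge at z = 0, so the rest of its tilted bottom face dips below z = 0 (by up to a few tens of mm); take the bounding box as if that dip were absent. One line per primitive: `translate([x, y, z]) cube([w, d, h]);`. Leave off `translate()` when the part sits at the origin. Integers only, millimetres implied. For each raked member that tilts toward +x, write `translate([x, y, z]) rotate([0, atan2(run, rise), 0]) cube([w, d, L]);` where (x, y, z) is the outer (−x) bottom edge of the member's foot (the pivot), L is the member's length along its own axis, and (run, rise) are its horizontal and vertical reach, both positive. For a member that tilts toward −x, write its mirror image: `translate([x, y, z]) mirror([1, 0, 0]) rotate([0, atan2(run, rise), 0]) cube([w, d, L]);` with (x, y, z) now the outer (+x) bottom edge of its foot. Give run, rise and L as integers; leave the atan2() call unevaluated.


// leg length = √(210² + 720²) = 750
// right-leg outer foot x = 2·210 + 113 = 533
// beam min-corner = (210, 0, 720)
translate([210, 0, 720]) cube([113, 869, 52]);
translate([0, 70, 0]) rotate([0, atan2(210, 720), 0]) cube([38, 37, 750]);
translate([533, 70, 0]) mirror([1, 0, 0]) rotate([0, atan2(210, 720), 0]) cube([38, 37, 750]);
translate([0, 762, 0]) rotate([0, atan2(210, 720), 0]) cube([38, 37, 750]);
translate([533, 762, 0]) mirror([1, 0, 0]) rotate([0, atan2(210, 720), 0]) cube([38, 37, 750]);


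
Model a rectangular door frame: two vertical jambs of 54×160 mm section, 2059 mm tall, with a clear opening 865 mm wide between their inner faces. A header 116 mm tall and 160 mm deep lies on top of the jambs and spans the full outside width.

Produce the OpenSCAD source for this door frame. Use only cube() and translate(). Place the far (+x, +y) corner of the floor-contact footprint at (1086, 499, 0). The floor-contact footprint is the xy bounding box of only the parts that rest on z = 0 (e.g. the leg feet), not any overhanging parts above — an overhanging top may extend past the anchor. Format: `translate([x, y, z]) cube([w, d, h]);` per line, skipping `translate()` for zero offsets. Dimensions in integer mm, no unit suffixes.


translate([113, 339, 0]) cube([54, 160, 2059]);
translate([1032, 339, 0]) cube([54, 160, 2059]);
translate([113, 339, 2059]) cube([973, 160, 116]);


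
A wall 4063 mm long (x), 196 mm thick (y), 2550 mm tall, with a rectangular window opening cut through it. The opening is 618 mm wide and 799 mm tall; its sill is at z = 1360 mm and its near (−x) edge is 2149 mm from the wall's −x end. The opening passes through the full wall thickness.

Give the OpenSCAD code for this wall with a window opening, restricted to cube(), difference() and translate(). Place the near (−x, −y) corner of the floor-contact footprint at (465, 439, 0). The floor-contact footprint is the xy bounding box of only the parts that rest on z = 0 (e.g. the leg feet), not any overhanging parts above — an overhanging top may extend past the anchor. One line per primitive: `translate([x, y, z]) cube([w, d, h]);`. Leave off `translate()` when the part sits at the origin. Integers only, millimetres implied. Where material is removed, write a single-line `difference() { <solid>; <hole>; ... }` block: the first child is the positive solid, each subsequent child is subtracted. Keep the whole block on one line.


difference() { translate([465, 439, 0]) cube([4063, 196, 2550]); translate([2614, 439, 1360]) cube([618, 196, 799]); }


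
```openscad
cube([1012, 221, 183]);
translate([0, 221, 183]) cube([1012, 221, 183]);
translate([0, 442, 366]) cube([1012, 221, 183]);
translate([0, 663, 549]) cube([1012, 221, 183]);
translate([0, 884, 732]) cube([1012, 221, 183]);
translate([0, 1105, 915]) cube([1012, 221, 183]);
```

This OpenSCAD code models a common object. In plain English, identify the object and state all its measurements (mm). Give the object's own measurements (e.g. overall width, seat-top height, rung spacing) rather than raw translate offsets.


A straight staircase of 6 solid steps. Each step is 1012 mm wide (x), 221 mm deep (y, the going) and 183 mm tall (the rise). The first step rests on the floor; each subsequent step sits one going further in +y and one rise higher in +z, directly behind and above the previous step with no overlap.


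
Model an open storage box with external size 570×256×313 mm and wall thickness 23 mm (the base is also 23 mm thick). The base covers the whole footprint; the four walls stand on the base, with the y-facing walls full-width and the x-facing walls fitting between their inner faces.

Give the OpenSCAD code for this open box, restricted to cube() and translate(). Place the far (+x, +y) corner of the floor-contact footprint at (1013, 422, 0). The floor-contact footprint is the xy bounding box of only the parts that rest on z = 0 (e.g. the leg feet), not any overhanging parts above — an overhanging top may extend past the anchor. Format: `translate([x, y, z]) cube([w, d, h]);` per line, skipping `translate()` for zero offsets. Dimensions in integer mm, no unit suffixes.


translate([443, 166, 0]) cube([570, 256, 23]);
translate([443, 166, 23]) cube([570, 23, 290]);
translate([443, 399, 23]) cube([570, 23, 290]);
translate([443, 189, 23]) cube([23, 210, 290]);
translate([990, 189, 23]) cube([23, 210, 290]);


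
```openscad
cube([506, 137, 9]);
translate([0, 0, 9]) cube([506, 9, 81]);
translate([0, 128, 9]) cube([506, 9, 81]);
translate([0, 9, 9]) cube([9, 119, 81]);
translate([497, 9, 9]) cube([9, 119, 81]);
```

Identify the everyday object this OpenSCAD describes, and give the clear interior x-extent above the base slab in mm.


An open box. The internal width is 488 mm.

A 506×137 base slab with four walls standing on it — an open box. The base is 506 mm wide and the walls are 9 mm thick, so the internal width is 506 − 2 × 9 = 488 mm.


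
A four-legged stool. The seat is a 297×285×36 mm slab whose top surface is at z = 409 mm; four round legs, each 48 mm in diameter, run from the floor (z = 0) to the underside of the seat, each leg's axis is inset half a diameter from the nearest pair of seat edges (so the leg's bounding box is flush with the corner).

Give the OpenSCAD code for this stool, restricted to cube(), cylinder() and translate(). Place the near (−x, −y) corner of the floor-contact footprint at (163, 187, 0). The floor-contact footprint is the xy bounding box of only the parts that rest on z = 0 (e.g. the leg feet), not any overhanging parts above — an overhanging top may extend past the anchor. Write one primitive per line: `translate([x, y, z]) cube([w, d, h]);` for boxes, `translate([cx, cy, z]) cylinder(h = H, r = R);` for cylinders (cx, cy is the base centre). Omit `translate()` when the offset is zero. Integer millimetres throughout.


// leg_h = 409 - 36 = 373
translate([163, 187, 373]) cube([297, 285, 36]);
translate([187, 211, 0]) cylinder(h = 373, r = 24);
translate([436, 211, 0]) cylinder(h = 373, r = 24);
translate([187, 448, 0]) cylinder(h = 373, r = 24);
translate([436, 448, 0]) cylinder(h = 373, r = 24);


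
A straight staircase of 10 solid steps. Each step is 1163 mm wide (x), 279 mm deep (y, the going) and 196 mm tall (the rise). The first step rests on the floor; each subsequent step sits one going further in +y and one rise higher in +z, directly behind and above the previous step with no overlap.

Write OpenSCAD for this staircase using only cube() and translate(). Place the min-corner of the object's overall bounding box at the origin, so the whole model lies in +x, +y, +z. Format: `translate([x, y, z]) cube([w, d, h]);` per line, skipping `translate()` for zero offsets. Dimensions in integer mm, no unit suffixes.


cube([1163, 279, 196]);
translate([0, 279, 196]) cube([1163, 279, 196]);
translate([0, 558, 392]) cube([1163, 279, 196]);
translate([0, 837, 588]) cube([1163, 279, 196]);
translate([0, 1116, 784]) cube([1163, 279, 196]);
translate([0, 1395, 980]) cube([1163, 279, 196]);
translate([0, 1674, 1176]) cube([1163, 279, 196]);
translate([0, 1953, 1372]) cube([1163, 279, 196]);
translate([0, 2232, 1568]) cube([1163, 279, 196]);
translate([0, 2511, 1764]) cube([1163, 279, 196]);


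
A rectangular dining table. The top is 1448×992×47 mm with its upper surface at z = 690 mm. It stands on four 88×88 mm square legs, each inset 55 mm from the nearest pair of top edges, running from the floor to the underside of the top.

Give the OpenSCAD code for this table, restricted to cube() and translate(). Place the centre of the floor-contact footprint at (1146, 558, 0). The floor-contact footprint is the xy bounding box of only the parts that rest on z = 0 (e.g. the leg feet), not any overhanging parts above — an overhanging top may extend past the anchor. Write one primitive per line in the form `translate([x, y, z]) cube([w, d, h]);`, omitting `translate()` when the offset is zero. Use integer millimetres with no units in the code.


translate([422, 62, 643]) cube([1448, 992, 47]);
translate([477, 117, 0]) cube([88, 88, 643]);
translate([1727, 117, 0]) cube([88, 88, 643]);
translate([477, 911, 0]) cube([88, 88, 643]);
translate([1727, 911, 0]) cube([88, 88, 643]);


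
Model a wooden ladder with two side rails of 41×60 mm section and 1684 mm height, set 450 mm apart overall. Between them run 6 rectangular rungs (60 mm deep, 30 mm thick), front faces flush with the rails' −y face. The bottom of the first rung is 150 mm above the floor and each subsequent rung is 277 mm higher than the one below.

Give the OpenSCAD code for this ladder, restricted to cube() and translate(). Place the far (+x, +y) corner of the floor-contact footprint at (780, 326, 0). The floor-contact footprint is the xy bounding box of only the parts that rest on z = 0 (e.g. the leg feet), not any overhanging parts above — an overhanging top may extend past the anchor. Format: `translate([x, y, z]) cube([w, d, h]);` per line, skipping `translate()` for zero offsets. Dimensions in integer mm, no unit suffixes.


translate([330, 266, 0]) cube([41, 60, 1684]);
translate([739, 266, 0]) cube([41, 60, 1684]);
translate([371, 266, 150]) cube([368, 60, 30]);
translate([371, 266, 427]) cube([368, 60, 30]);
translate([371, 266, 704]) cube([368, 60, 30]);
translate([371, 266, 981]) cube([368, 60, 30]);
translate([371, 266, 1258]) cube([368, 60, 30]);
translate([371, 266, 1535]) cube([368, 60, 30]);


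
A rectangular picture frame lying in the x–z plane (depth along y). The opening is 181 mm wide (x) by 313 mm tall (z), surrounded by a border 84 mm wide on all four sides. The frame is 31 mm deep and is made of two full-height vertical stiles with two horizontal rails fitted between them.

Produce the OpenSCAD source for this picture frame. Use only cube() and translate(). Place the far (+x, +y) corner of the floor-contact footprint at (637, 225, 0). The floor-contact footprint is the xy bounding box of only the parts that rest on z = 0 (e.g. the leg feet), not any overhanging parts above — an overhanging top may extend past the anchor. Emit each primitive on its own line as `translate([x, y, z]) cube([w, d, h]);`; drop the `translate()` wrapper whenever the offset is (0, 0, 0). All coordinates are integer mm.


translate([288, 194, 0]) cube([84, 31, 481]);
translate([553, 194, 0]) cube([84, 31, 481]);
translate([372, 194, 0]) cube([181, 31, 84]);
translate([372, 194, 397]) cube([181, 31, 84]);


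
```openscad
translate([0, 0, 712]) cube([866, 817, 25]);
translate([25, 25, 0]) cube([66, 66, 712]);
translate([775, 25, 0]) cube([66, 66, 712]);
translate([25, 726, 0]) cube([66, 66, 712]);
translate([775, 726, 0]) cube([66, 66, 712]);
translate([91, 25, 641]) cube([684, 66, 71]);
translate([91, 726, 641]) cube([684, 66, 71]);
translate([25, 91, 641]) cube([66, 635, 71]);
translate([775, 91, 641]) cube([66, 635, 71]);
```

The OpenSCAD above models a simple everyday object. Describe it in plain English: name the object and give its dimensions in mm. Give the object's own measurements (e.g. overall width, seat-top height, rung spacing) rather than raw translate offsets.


A rectangular dining table. The top is 866×817×25 mm with its upper surface at z = 737 mm. It stands on four 66×66 mm square legs, each inset 25 mm from the nearest pair of top edges, running from the floor to the underside of the top. Four apron rails, 66 mm thick and 71 mm tall, run between adjacent legs with their top edges flush with the underside of the top and their outer faces flush with the legs' outer faces.


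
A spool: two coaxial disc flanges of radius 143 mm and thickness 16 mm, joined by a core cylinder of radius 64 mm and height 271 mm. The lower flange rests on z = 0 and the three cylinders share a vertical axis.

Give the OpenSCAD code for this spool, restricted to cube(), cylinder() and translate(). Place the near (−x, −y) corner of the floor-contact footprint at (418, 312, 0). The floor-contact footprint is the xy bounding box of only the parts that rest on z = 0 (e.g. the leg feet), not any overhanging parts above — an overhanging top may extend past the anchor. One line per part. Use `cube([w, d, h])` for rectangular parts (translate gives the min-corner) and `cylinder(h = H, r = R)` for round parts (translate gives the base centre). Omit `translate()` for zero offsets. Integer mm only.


translate([561, 455, 0]) cylinder(h = 16, r = 143);
translate([561, 455, 16]) cylinder(h = 271, r = 64);
translate([561, 455, 287]) cylinder(h = 16, r = 143);
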